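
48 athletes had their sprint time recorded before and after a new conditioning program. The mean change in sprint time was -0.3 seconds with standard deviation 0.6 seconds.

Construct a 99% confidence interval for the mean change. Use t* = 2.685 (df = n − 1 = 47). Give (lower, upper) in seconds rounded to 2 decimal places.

This is a matched-pairs design, so SE = s_d/√n = 0.6/√48 = 0.0866.
Margin = 2.685 × 0.0866 = 0.2325; the interval is -0.3 ± 0.2325 = (-0.53, -0.07).

(-0.53, -0.07)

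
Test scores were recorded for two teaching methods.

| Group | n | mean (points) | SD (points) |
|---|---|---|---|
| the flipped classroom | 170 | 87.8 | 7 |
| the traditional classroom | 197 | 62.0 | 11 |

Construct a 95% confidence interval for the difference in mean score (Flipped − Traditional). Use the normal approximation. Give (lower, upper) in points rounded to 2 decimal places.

(23.94, 27.66)

Standard errors of each mean: 7/√170 = 0.5369 and 11/√197 = 0.7837.
SE(x̄₁ − x̄₂) = √(0.5369² + 0.7837²) = 0.9500 for independent samples with unequal variances.
With z* = 1.960, the margin is 1.960 × 0.9500 = 1.8620.
x̄₁ − x̄₂ = 87.8 − 62.0 = 25.8000; the interval is 25.8000 ± 1.8620 = (23.94, 27.66).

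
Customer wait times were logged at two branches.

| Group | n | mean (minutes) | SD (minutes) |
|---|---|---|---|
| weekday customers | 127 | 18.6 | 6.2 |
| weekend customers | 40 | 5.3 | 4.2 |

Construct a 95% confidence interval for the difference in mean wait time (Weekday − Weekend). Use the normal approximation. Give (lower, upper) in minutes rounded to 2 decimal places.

Per-group SEs: s₁/√n₁ = 6.2/√127 = 0.5502, s₂/√n₂ = 4.2/√40 = 0.6641.
Unpooled SE of the difference: √(0.30272004 + 0.44102881) = 0.8624.
Margin of error = z* · SE = 1.960 × 0.8624 = 1.6903.
x̄₁ − x̄₂ = 18.6 − 5.3 = 13.3000.
CI: 13.3000 ± 1.6903 = (11.61, 14.99).

(11.61, 14.99)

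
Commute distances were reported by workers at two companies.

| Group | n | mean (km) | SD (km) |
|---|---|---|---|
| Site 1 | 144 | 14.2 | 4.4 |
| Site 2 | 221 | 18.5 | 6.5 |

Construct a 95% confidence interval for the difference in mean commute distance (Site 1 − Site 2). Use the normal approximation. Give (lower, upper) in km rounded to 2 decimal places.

Standard errors of each mean: 4.4/√144 = 0.3667 and 6.5/√221 = 0.4372.
SE(x̄₁ − x̄₂) = √(0.3667² + 0.4372²) = 0.5706 for independent samples with unequal variances.
With z* = 1.960, the margin is 1.960 × 0.5706 = 1.1184.
x̄₁ − x̄₂ = 14.2 − 18.5 = -4.3000; the interval is -4.3000 ± 1.1184 = (-5.42, -3.18).

(-5.42, -3.18)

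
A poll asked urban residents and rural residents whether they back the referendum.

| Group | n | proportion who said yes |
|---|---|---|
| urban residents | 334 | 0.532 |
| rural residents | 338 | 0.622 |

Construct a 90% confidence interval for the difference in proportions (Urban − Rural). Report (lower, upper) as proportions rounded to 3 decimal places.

(-0.152, -0.028)

Each SE is √(p̂(1−p̂)/n): √(0.5320·0.4680/334) = 0.02730 and √(0.6220·0.3780/338) = 0.02637.
SE(p̂₁ − p̂₂) = √(SE₁² + SE₂²) = √(0.00074529 + 0.0006953769) = 0.03796, since the two samples are independent.
At 90% confidence z* = 1.645; margin = 1.645 × 0.03796 = 0.06244.
The difference is 0.5320 − 0.6220 = -0.0900, so the interval is -0.0900 ± 0.06244 = (-0.152, -0.028).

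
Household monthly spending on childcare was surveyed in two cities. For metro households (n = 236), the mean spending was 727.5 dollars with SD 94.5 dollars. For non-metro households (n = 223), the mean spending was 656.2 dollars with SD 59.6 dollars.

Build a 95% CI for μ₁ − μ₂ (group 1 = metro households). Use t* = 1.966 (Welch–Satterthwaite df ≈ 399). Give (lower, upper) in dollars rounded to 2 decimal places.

Per-group SEs: s₁/√n₁ = 94.5/√236 = 6.1514, s₂/√n₂ = 59.6/√223 = 3.9911.
Unpooled SE of the difference: √(37.83972196 + 15.92887921) = 7.3327.
Margin of error = t* · SE = 1.966 × 7.3327 = 14.4161.
x̄₁ − x̄₂ = 727.5 − 656.2 = 71.3000.
CI: 71.3000 ± 14.4161 = (56.88, 85.72).

(56.88, 85.72)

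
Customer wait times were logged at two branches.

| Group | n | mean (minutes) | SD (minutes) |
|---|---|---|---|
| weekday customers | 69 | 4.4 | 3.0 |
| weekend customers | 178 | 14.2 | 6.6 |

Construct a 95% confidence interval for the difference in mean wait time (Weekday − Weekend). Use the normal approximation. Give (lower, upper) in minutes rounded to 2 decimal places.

(-11.00, -8.60)

Per-group SEs: s₁/√n₁ = 3.0/√69 = 0.3612, s₂/√n₂ = 6.6/√178 = 0.4947.
Unpooled SE of the difference: √(0.13046544 + 0.24472809) = 0.6125.
Margin of error = z* · SE = 1.960 × 0.6125 = 1.2005.
x̄₁ − x̄₂ = 4.4 − 14.2 = -9.8000.
CI: -9.8000 ± 1.2005 = (-11.00, -8.60).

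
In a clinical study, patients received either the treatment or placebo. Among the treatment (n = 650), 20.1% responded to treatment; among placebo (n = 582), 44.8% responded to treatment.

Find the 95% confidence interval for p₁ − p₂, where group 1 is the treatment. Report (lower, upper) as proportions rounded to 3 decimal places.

Each SE is √(p̂(1−p̂)/n): √(0.2010·0.7990/650) = 0.01572 and √(0.4480·0.5520/582) = 0.02061.
SE(p̂₁ − p̂₂) = √(SE₁² + SE₂²) = √(0.0002471184 + 0.0004247721) = 0.02592, since the two samples are independent.
At 95% confidence z* = 1.960; margin = 1.960 × 0.02592 = 0.05080.
The difference is 0.2010 − 0.4480 = -0.2470, so the interval is -0.2470 ± 0.05080 = (-0.298, -0.196).

(-0.298, -0.196)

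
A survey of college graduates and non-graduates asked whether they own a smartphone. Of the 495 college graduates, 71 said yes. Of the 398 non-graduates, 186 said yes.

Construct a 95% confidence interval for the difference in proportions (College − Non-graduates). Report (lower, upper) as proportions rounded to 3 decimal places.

(-0.382, -0.266)

First, p̂₁ = 71/495 = 0.1434; p̂₂ = 186/398 = 0.4673.
The two standard errors are √(0.1434×0.8566/495) = 0.01575 and √(0.4673×0.5327/398) = 0.02501.
Because the samples are independent, SE_diff = √(0.01575² + 0.02501²) = 0.02956.
Using z* = 1.960 for 95%, ME = 1.960 × 0.02956 = 0.05794.
p̂₁ − p̂₂ = -0.3239; interval -0.3239 ± 0.05794 gives (-0.382, -0.266).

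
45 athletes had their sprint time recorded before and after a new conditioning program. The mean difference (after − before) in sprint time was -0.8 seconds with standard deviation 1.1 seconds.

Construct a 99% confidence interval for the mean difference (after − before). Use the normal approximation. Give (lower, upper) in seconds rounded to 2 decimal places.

(-1.22, -0.38)

Paired design: SE = s_d/√n = 1.1/√45 = 0.1640.
z* = 2.576; margin of error = 2.576 × 0.1640 = 0.4225.
-0.8 ± 0.4225 → (-1.22, -0.38).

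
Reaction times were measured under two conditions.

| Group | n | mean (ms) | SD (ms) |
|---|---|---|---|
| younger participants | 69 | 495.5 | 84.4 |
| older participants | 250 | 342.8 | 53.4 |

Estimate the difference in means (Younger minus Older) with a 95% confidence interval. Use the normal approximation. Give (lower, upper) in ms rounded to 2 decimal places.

Standard errors of each mean: 84.4/√69 = 10.1606 and 53.4/√250 = 3.3773.
SE(x̄₁ − x̄₂) = √(10.1606² + 3.3773²) = 10.7072 for independent samples with unequal variances.
With z* = 1.960, the margin is 1.960 × 10.7072 = 20.9861.
x̄₁ − x̄₂ = 495.5 − 342.8 = 152.7000; the interval is 152.7000 ± 20.9861 = (131.71, 173.69).

(131.71, 173.69)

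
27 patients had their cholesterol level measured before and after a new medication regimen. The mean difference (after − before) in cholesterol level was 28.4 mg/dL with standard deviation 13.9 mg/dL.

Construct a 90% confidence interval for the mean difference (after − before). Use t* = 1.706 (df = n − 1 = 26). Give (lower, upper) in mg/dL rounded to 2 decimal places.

(23.84, 32.96)

This is a matched-pairs design, so SE = s_d/√n = 13.9/√27 = 2.6751.
Margin = 1.706 × 2.6751 = 4.5637; the interval is 28.4 ± 4.5637 = (23.84, 32.96).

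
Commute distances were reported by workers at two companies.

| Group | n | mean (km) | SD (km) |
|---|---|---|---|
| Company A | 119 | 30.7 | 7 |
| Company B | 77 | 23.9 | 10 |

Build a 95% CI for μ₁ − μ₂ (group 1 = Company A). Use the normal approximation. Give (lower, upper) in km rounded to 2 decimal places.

SE₁ = s₁/√n₁ = 7/√119 = 0.6417; SE₂ = 10/√77 = 1.1396.
Independent samples, unequal variances: SE_diff = √(SE₁² + SE₂²) = √(0.41177889 + 1.29868816) = 1.3078.
z* = 1.960, so margin of error = 1.960 × 1.3078 = 2.5633.
Difference in means = 30.7 − 23.9 = 6.8000.
6.8000 ± 2.5633 → (4.24, 9.36).

(4.24, 9.36)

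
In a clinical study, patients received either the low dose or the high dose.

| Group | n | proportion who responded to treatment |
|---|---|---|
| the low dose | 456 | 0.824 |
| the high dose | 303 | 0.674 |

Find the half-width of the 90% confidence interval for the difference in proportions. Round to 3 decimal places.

0.053

Each SE is √(p̂(1−p̂)/n): √(0.8240·0.1760/456) = 0.01783 and √(0.6740·0.3260/303) = 0.02693.
SE(p̂₁ − p̂₂) = √(SE₁² + SE₂²) = √(0.0003179089 + 0.0007252249) = 0.03230, since the two samples are independent.
At 90% confidence z* = 1.645; margin = 1.645 × 0.03230 = 0.05313.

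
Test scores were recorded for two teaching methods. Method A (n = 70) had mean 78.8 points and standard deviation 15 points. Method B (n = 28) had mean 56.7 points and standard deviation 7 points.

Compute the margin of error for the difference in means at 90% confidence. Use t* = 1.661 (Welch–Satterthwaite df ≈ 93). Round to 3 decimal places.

Per-group SEs: s₁/√n₁ = 15/√70 = 1.7928, s₂/√n₂ = 7/√28 = 1.3229.
Unpooled SE of the difference: √(3.21413184 + 1.75006441) = 2.2280.
Margin of error = t* · SE = 1.661 × 2.2280 = 3.7007.

3.701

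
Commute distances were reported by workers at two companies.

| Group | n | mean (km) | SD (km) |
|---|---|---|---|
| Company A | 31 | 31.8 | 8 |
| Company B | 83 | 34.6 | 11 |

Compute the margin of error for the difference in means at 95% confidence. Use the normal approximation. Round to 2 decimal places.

3.68

Per-group SEs: s₁/√n₁ = 8/√31 = 1.4368, s₂/√n₂ = 11/√83 = 1.2074.
Unpooled SE of the difference: √(2.06439424 + 1.45781476) = 1.8768.
Margin of error = z* · SE = 1.960 × 1.8768 = 3.6785.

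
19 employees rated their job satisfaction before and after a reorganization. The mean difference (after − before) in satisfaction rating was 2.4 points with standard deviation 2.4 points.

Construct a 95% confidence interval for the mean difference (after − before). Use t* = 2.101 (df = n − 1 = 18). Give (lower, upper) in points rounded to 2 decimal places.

This is a matched-pairs design, so SE = s_d/√n = 2.4/√19 = 0.5506.
Margin = 2.101 × 0.5506 = 1.1568; the interval is 2.4 ± 1.1568 = (1.24, 3.56).

(1.24, 3.56)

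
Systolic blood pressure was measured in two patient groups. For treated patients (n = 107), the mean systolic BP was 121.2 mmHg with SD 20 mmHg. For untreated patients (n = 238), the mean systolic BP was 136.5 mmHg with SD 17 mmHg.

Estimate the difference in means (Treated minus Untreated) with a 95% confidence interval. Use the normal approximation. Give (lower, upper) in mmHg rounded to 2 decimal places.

SE₁ = s₁/√n₁ = 20/√107 = 1.9335; SE₂ = 17/√238 = 1.1019.
Independent samples, unequal variances: SE_diff = √(SE₁² + SE₂²) = √(3.73842225 + 1.21418361) = 2.2254.
z* = 1.960, so margin of error = 1.960 × 2.2254 = 4.3618.
Difference in means = 121.2 − 136.5 = -15.3000.
-15.3000 ± 4.3618 → (-19.66, -10.94).

(-19.66, -10.94)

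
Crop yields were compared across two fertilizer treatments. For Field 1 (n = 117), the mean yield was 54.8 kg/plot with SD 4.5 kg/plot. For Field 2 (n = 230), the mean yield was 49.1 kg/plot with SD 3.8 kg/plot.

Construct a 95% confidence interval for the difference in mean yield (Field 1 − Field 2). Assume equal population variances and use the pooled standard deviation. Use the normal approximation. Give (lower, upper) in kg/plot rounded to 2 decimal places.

(4.80, 6.60)

s_p = √[((n₁−1)s₁² + (n₂−1)s₂²)/(n₁+n₂−2)] = √[(116·4.5² + 229·3.8²)/345] = 4.0489.
SE = 4.0489·√(1/117 + 1/230) = 0.4598.
With z* = 1.960, margin = 1.960 × 0.4598 = 0.9012.
x̄₁ − x̄₂ = 54.8 − 49.1 = 5.7000; interval 5.7000 ± 0.9012 = (4.80, 6.60).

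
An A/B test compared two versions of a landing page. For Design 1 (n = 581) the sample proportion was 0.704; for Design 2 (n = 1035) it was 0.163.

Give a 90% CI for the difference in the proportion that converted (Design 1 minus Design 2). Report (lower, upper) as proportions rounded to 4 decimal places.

(0.5046, 0.5774)

SE₁ = √(p̂₁(1−p̂₁)/n₁) = √(0.7040·0.2960/581) = 0.01894; SE₂ = √(0.1630·0.8370/1035) = 0.01148.
Independent samples: SE of the difference = √(SE₁² + SE₂²) = √(0.0003587236 + 0.0001317904) = 0.02215.
z* for 90% confidence is 1.645, so the margin of error is 1.645 × 0.02215 = 0.03644.
Point estimate p̂₁ − p̂₂ = 0.7040 − 0.1630 = 0.5410.
0.5410 ± 0.03644 → (0.5046, 0.5774).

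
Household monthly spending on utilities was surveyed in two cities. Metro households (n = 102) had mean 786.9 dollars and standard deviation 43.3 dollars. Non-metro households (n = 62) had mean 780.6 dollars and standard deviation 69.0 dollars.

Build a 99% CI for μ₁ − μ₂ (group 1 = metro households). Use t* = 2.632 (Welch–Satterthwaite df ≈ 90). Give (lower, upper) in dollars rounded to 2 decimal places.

(-19.38, 31.98)

Standard errors of each mean: 43.3/√102 = 4.2873 and 69.0/√62 = 8.7630.
SE(x̄₁ − x̄₂) = √(4.2873² + 8.7630²) = 9.7556 for independent samples with unequal variances.
With t* = 2.632, the margin is 2.632 × 9.7556 = 25.6767.
x̄₁ − x̄₂ = 786.9 − 780.6 = 6.3000; the interval is 6.3000 ± 25.6767 = (-19.38, 31.98).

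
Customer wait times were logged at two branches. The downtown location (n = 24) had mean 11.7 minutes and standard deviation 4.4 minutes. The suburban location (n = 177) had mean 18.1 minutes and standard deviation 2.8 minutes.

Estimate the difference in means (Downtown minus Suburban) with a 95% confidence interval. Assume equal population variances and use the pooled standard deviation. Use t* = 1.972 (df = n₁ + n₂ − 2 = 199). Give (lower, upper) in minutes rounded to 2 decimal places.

Pooled variance s_p² = [23·4.4² + 176·2.8²] / (24+177−2) = 9.1715, so s_p = 3.0284.
SE_diff = s_p·√(1/n₁ + 1/n₂) = 3.0284·√(1/24 + 1/177) = 0.6587.
t* = 1.972; margin = 1.972 × 0.6587 = 1.2990.
Difference = 11.7 − 18.1 = -6.4000.
-6.4000 ± 1.2990 → (-7.70, -5.10).

(-7.70, -5.10)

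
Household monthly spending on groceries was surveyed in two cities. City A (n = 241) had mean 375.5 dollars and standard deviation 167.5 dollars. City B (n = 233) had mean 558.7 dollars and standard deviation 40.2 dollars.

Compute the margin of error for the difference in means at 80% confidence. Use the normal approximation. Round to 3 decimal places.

14.238

Standard errors of each mean: 167.5/√241 = 10.7896 and 40.2/√233 = 2.6336.
SE(x̄₁ − x̄₂) = √(10.7896² + 2.6336²) = 11.1064 for independent samples with unequal variances.
With z* = 1.282, the margin is 1.282 × 11.1064 = 14.2384.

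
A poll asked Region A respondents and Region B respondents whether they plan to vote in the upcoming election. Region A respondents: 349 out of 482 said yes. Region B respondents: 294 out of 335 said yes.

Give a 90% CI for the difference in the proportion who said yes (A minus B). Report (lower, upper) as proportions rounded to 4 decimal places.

(-0.1981, -0.1089)

p̂₁ = 349/482 = 0.7241 and p̂₂ = 294/335 = 0.8776.
SE₁ = √(p̂₁(1−p̂₁)/n₁) = √(0.7241·0.2759/482) = 0.02036; SE₂ = √(0.8776·0.1224/335) = 0.01791.
Independent samples: SE of the difference = √(SE₁² + SE₂²) = √(0.0004145296 + 0.0003207681) = 0.02712.
z* for 90% confidence is 1.645, so the margin of error is 1.645 × 0.02712 = 0.04461.
Point estimate p̂₁ − p̂₂ = 0.7241 − 0.8776 = -0.1535.
-0.1535 ± 0.04461 → (-0.1981, -0.1089).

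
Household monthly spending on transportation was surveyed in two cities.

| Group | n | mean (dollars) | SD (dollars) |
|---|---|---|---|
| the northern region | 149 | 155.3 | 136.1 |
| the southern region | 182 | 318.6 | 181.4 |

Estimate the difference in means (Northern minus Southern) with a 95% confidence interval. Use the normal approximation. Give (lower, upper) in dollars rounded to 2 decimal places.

Standard errors of each mean: 136.1/√149 = 11.1497 and 181.4/√182 = 13.4463.
SE(x̄₁ − x̄₂) = √(11.1497² + 13.4463²) = 17.4676 for independent samples with unequal variances.
With z* = 1.960, the margin is 1.960 × 17.4676 = 34.2365.
x̄₁ − x̄₂ = 155.3 − 318.6 = -163.3000; the interval is -163.3000 ± 34.2365 = (-197.54, -129.06).

(-197.54, -129.06)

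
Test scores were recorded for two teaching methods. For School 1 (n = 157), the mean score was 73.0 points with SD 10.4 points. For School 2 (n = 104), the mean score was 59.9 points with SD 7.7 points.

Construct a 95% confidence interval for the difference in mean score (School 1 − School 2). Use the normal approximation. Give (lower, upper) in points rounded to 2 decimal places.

(10.90, 15.30)

Standard errors of each mean: 10.4/√157 = 0.8300 and 7.7/√104 = 0.7550.
SE(x̄₁ − x̄₂) = √(0.8300² + 0.7550²) = 1.1220 for independent samples with unequal variances.
With z* = 1.960, the margin is 1.960 × 1.1220 = 2.1991.
x̄₁ − x̄₂ = 73.0 − 59.9 = 13.1000; the interval is 13.1000 ± 2.1991 = (10.90, 15.30).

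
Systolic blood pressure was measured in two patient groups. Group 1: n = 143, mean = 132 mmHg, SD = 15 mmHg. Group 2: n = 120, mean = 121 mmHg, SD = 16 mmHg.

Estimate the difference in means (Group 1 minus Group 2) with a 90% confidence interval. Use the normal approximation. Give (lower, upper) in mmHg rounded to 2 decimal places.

Standard errors of each mean: 15/√143 = 1.2544 and 16/√120 = 1.4606.
SE(x̄₁ − x̄₂) = √(1.2544² + 1.4606²) = 1.9253 for independent samples with unequal variances.
With z* = 1.645, the margin is 1.645 × 1.9253 = 3.1671.
x̄₁ − x̄₂ = 132 − 121 = 11.0000; the interval is 11.0000 ± 3.1671 = (7.83, 14.17).

(7.83, 14.17)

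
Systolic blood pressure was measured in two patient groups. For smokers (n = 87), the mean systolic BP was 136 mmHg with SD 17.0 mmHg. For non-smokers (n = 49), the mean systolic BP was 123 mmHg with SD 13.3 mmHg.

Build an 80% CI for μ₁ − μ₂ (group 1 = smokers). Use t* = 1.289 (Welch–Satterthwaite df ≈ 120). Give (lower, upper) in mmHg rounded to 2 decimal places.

Standard errors of each mean: 17.0/√87 = 1.8226 and 13.3/√49 = 1.9000.
SE(x̄₁ − x̄₂) = √(1.8226² + 1.9000²) = 2.6328 for independent samples with unequal variances.
With t* = 1.289, the margin is 1.289 × 2.6328 = 3.3937.
x̄₁ − x̄₂ = 136 − 123 = 13.0000; the interval is 13.0000 ± 3.3937 = (9.61, 16.39).

(9.61, 16.39)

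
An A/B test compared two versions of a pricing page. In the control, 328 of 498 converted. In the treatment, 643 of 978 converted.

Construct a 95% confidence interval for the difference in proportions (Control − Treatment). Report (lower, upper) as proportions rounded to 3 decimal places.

Sample proportions: 328/498 = 0.6586, 643/978 = 0.6575.
Each SE is √(p̂(1−p̂)/n): √(0.6586·0.3414/498) = 0.02125 and √(0.6575·0.3425/978) = 0.01517.
SE(p̂₁ − p̂₂) = √(SE₁² + SE₂²) = √(0.0004515625 + 0.0002301289) = 0.02611, since the two samples are independent.
At 95% confidence z* = 1.960; margin = 1.960 × 0.02611 = 0.05118.
The difference is 0.6586 − 0.6575 = 0.0011, so the interval is 0.0011 ± 0.05118 = (-0.050, 0.052).

(-0.050, 0.052)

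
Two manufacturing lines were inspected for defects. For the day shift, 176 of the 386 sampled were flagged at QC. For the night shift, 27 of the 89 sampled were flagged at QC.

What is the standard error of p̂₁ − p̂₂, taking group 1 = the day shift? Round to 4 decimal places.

0.0549

p̂₁ = 176/386 = 0.4560 and p̂₂ = 27/89 = 0.3034.
SE₁ = √(p̂₁(1−p̂₁)/n₁) = √(0.4560·0.5440/386) = 0.02535; SE₂ = √(0.3034·0.6966/89) = 0.04873.
Independent samples: SE of the difference = √(SE₁² + SE₂²) = √(0.0006426225 + 0.0023746129) = 0.05493.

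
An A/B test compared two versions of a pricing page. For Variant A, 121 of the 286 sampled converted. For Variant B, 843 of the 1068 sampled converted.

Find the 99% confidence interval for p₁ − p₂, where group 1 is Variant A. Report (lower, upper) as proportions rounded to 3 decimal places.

(-0.448, -0.284)

p̂₁ = 121/286 = 0.4231 and p̂₂ = 843/1068 = 0.7893.
SE₁ = √(p̂₁(1−p̂₁)/n₁) = √(0.4231·0.5769/286) = 0.02921; SE₂ = √(0.7893·0.2107/1068) = 0.01248.
Independent samples: SE of the difference = √(SE₁² + SE₂²) = √(0.0008532241 + 0.0001557504) = 0.03176.
z* for 99% confidence is 2.576, so the margin of error is 2.576 × 0.03176 = 0.08181.
Point estimate p̂₁ − p̂₂ = 0.4231 − 0.7893 = -0.3662.
-0.3662 ± 0.08181 → (-0.448, -0.284).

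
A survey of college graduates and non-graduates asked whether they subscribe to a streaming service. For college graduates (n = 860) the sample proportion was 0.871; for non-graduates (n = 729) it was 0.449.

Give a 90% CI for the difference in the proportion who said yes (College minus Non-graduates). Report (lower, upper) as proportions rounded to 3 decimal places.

(0.386, 0.458)

The two standard errors are √(0.8710×0.1290/860) = 0.01143 and √(0.4490×0.5510/729) = 0.01842.
Because the samples are independent, SE_diff = √(0.01143² + 0.01842²) = 0.02168.
Using z* = 1.645 for 90%, ME = 1.645 × 0.02168 = 0.03566.
p̂₁ − p̂₂ = 0.4220; interval 0.4220 ± 0.03566 gives (0.386, 0.458).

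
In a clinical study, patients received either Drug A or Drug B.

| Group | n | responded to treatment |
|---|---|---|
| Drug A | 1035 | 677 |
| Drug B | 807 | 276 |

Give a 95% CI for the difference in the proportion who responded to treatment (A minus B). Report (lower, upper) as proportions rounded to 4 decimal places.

First, p̂₁ = 677/1035 = 0.6541; p̂₂ = 276/807 = 0.3420.
The two standard errors are √(0.6541×0.3459/1035) = 0.01479 and √(0.3420×0.6580/807) = 0.01670.
Because the samples are independent, SE_diff = √(0.01479² + 0.01670²) = 0.02231.
Using z* = 1.960 for 95%, ME = 1.960 × 0.02231 = 0.04373.
p̂₁ − p̂₂ = 0.3121; interval 0.3121 ± 0.04373 gives (0.2684, 0.3558).

(0.2684, 0.3558)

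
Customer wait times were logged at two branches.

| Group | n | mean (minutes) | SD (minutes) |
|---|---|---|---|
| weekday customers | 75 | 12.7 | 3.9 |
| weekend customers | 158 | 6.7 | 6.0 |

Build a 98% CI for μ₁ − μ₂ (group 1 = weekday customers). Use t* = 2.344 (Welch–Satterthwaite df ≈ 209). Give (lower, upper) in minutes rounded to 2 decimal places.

(4.46, 7.54)

SE₁ = s₁/√n₁ = 3.9/√75 = 0.4503; SE₂ = 6.0/√158 = 0.4773.
Independent samples, unequal variances: SE_diff = √(SE₁² + SE₂²) = √(0.20277009 + 0.22781529) = 0.6562.
t* = 2.344, so margin of error = 2.344 × 0.6562 = 1.5381.
Difference in means = 12.7 − 6.7 = 6.0000.
6.0000 ± 1.5381 → (4.46, 7.54).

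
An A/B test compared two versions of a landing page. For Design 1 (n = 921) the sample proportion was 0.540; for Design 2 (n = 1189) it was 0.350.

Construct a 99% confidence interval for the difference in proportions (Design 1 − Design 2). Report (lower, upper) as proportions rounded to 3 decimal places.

(0.135, 0.245)

The two standard errors are √(0.5400×0.4600/921) = 0.01642 and √(0.3500×0.6500/1189) = 0.01383.
Because the samples are independent, SE_diff = √(0.01642² + 0.01383²) = 0.02147.
Using z* = 2.576 for 99%, ME = 2.576 × 0.02147 = 0.05531.
p̂₁ − p̂₂ = 0.1900; interval 0.1900 ± 0.05531 gives (0.135, 0.245).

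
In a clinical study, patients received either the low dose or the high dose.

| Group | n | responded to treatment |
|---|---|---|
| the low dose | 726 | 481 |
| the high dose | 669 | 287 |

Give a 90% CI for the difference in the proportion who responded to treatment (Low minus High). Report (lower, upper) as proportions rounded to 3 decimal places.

(0.191, 0.276)

First, p̂₁ = 481/726 = 0.6625; p̂₂ = 287/669 = 0.4290.
The two standard errors are √(0.6625×0.3375/726) = 0.01755 and √(0.4290×0.5710/669) = 0.01914.
Because the samples are independent, SE_diff = √(0.01755² + 0.01914²) = 0.02597.
Using z* = 1.645 for 90%, ME = 1.645 × 0.02597 = 0.04272.
p̂₁ − p̂₂ = 0.2335; interval 0.2335 ± 0.04272 gives (0.191, 0.276).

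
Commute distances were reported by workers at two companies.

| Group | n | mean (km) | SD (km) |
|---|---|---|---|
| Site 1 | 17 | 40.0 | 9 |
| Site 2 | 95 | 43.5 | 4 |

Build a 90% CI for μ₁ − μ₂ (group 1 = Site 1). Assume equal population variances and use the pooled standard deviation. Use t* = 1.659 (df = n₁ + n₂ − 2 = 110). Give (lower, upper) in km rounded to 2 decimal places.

(-5.70, -1.30)

Pooled variance s_p² = [16·9² + 94·4²] / (17+95−2) = 25.4545, so s_p = 5.0452.
SE_diff = s_p·√(1/n₁ + 1/n₂) = 5.0452·√(1/17 + 1/95) = 1.3286.
t* = 1.659; margin = 1.659 × 1.3286 = 2.2041.
Difference = 40.0 − 43.5 = -3.5000.
-3.5000 ± 2.2041 → (-5.70, -1.30).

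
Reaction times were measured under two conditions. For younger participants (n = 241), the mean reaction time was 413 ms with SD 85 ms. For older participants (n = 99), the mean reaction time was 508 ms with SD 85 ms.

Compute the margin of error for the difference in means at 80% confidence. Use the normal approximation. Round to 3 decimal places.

SE₁ = s₁/√n₁ = 85/√241 = 5.4753; SE₂ = 85/√99 = 8.5428.
Independent samples, unequal variances: SE_diff = √(SE₁² + SE₂²) = √(29.97891009 + 72.97943184) = 10.1468.
z* = 1.282, so margin of error = 1.282 × 10.1468 = 13.0082.

13.008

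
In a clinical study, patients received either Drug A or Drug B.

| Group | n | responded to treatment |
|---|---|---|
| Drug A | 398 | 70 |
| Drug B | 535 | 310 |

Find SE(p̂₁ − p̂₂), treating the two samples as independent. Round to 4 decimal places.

0.0286

Sample proportions: 70/398 = 0.1759, 310/535 = 0.5794.
Each SE is √(p̂(1−p̂)/n): √(0.1759·0.8241/398) = 0.01908 and √(0.5794·0.4206/535) = 0.02134.
SE(p̂₁ − p̂₂) = √(SE₁² + SE₂²) = √(0.0003640464 + 0.0004553956) = 0.02863, since the two samples are independent.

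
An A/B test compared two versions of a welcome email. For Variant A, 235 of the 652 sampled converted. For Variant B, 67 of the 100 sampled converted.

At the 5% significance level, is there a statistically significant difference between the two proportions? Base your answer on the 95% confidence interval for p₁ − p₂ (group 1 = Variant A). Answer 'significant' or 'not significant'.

p̂₁ = 235/652 = 0.3604 and p̂₂ = 67/100 = 0.6700.
SE₁ = √(p̂₁(1−p̂₁)/n₁) = √(0.3604·0.6396/652) = 0.01880; SE₂ = √(0.6700·0.3300/100) = 0.04702.
Independent samples: SE of the difference = √(SE₁² + SE₂²) = √(0.00035344 + 0.0022108804) = 0.05064.
z* for 95% confidence is 1.960, so the margin of error is 1.960 × 0.05064 = 0.09925.
Point estimate p̂₁ − p̂₂ = 0.3604 − 0.6700 = -0.3096.
-0.3096 ± 0.09925 → (-0.40885, -0.21035).
The interval (-0.40885, -0.21035) does not contain 0, so the difference is significant.

significant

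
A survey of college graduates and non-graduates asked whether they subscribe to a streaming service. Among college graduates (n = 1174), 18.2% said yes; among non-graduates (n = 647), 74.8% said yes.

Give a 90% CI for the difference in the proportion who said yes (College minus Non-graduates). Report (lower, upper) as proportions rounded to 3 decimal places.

(-0.600, -0.532)

SE₁ = √(p̂₁(1−p̂₁)/n₁) = √(0.1820·0.8180/1174) = 0.01126; SE₂ = √(0.7480·0.2520/647) = 0.01707.
Independent samples: SE of the difference = √(SE₁² + SE₂²) = √(0.0001267876 + 0.0002913849) = 0.02045.
z* for 90% confidence is 1.645, so the margin of error is 1.645 × 0.02045 = 0.03364.
Point estimate p̂₁ − p̂₂ = 0.1820 − 0.7480 = -0.5660.
-0.5660 ± 0.03364 → (-0.600, -0.532).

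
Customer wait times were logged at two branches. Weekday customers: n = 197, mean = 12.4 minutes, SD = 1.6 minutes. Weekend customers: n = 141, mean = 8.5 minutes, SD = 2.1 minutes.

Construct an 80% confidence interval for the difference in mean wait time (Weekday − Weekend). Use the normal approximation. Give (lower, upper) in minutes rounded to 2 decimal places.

SE₁ = s₁/√n₁ = 1.6/√197 = 0.1140; SE₂ = 2.1/√141 = 0.1769.
Independent samples, unequal variances: SE_diff = √(SE₁² + SE₂²) = √(0.012996 + 0.03129361) = 0.2105.
z* = 1.282, so margin of error = 1.282 × 0.2105 = 0.2699.
Difference in means = 12.4 − 8.5 = 3.9000.
3.9000 ± 0.2699 → (3.63, 4.17).

(3.63, 4.17)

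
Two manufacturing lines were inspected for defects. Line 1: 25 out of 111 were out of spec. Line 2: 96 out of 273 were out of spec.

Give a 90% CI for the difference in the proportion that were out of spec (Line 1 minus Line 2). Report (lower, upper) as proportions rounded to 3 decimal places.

(-0.207, -0.046)

First, p̂₁ = 25/111 = 0.2252; p̂₂ = 96/273 = 0.3516.
The two standard errors are √(0.2252×0.7748/111) = 0.03965 and √(0.3516×0.6484/273) = 0.02890.
Because the samples are independent, SE_diff = √(0.03965² + 0.02890²) = 0.04906.
Using z* = 1.645 for 90%, ME = 1.645 × 0.04906 = 0.08070.
p̂₁ − p̂₂ = -0.1264; interval -0.1264 ± 0.08070 gives (-0.207, -0.046).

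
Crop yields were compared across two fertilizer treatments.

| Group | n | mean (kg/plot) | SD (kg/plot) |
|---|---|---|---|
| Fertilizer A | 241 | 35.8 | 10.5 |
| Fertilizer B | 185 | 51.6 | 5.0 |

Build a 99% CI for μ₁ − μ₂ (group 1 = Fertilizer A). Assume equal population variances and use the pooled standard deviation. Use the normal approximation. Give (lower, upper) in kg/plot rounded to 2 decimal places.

Pooled variance s_p² = [240·10.5² + 184·5.0²] / (241+185−2) = 73.2547, so s_p = 8.5589.
SE_diff = s_p·√(1/n₁ + 1/n₂) = 8.5589·√(1/241 + 1/185) = 0.8366.
z* = 2.576; margin = 2.576 × 0.8366 = 2.1551.
Difference = 35.8 − 51.6 = -15.8000.
-15.8000 ± 2.1551 → (-17.96, -13.64).

(-17.96, -13.64)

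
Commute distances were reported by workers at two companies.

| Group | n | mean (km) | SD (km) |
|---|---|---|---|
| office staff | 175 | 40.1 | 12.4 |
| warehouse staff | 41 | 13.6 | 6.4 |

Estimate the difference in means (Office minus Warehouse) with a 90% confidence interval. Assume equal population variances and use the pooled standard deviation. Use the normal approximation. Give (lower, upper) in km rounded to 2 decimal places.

(23.21, 29.79)

s_p = √[((n₁−1)s₁² + (n₂−1)s₂²)/(n₁+n₂−2)] = √[(174·12.4² + 40·6.4²)/214] = 11.5185.
SE = 11.5185·√(1/175 + 1/41) = 1.9985.
With z* = 1.645, margin = 1.645 × 1.9985 = 3.2875.
x̄₁ − x̄₂ = 40.1 − 13.6 = 26.5000; interval 26.5000 ± 3.2875 = (23.21, 29.79).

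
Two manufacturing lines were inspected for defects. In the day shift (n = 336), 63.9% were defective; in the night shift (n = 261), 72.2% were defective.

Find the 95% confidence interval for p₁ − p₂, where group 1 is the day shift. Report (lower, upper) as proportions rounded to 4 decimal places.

(-0.1578, -0.0082)

The two standard errors are √(0.6390×0.3610/336) = 0.02620 and √(0.7220×0.2780/261) = 0.02773.
Because the samples are independent, SE_diff = √(0.02620² + 0.02773²) = 0.03815.
Using z* = 1.960 for 95%, ME = 1.960 × 0.03815 = 0.07477.
p̂₁ − p̂₂ = -0.0830; interval -0.0830 ± 0.07477 gives (-0.1578, -0.0082).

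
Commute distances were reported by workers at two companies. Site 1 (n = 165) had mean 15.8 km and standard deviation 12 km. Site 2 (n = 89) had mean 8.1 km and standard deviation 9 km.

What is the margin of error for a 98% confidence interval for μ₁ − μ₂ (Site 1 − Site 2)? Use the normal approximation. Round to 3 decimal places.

SE₁ = s₁/√n₁ = 12/√165 = 0.9342; SE₂ = 9/√89 = 0.9540.
Independent samples, unequal variances: SE_diff = √(SE₁² + SE₂²) = √(0.87272964 + 0.910116) = 1.3352.
z* = 2.326, so margin of error = 2.326 × 1.3352 = 3.1057.

3.106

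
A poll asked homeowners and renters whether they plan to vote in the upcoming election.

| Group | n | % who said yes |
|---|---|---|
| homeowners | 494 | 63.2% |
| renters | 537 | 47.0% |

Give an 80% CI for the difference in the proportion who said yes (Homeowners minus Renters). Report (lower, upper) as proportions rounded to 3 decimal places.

Each SE is √(p̂(1−p̂)/n): √(0.6320·0.3680/494) = 0.02170 and √(0.4700·0.5300/537) = 0.02154.
SE(p̂₁ − p̂₂) = √(SE₁² + SE₂²) = √(0.00047089 + 0.0004639716) = 0.03058, since the two samples are independent.
At 80% confidence z* = 1.282; margin = 1.282 × 0.03058 = 0.03920.
The difference is 0.6320 − 0.4700 = 0.1620, so the interval is 0.1620 ± 0.03920 = (0.123, 0.201).

(0.123, 0.201)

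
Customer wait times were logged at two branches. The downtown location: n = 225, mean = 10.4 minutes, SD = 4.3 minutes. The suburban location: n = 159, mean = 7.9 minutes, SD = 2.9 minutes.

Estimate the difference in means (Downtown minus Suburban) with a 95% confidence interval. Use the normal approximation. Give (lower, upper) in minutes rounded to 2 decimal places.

Standard errors of each mean: 4.3/√225 = 0.2867 and 2.9/√159 = 0.2300.
SE(x̄₁ − x̄₂) = √(0.2867² + 0.2300²) = 0.3676 for independent samples with unequal variances.
With z* = 1.960, the margin is 1.960 × 0.3676 = 0.7205.
x̄₁ − x̄₂ = 10.4 − 7.9 = 2.5000; the interval is 2.5000 ± 0.7205 = (1.78, 3.22).

(1.78, 3.22)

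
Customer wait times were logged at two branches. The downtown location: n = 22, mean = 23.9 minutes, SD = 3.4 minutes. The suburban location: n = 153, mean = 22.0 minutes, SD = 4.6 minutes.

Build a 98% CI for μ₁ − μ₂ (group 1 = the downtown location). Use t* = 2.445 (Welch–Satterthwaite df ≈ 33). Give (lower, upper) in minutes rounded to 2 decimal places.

(-0.09, 3.89)

SE₁ = s₁/√n₁ = 3.4/√22 = 0.7249; SE₂ = 4.6/√153 = 0.3719.
Independent samples, unequal variances: SE_diff = √(SE₁² + SE₂²) = √(0.52548001 + 0.13830961) = 0.8147.
t* = 2.445, so margin of error = 2.445 × 0.8147 = 1.9919.
Difference in means = 23.9 − 22.0 = 1.9000.
1.9000 ± 1.9919 → (-0.09, 3.89).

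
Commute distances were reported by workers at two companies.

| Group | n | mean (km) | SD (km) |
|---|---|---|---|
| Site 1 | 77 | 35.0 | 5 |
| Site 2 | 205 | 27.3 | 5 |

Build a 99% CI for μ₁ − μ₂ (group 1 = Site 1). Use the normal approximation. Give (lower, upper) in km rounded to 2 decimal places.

(5.98, 9.42)

Per-group SEs: s₁/√n₁ = 5/√77 = 0.5698, s₂/√n₂ = 5/√205 = 0.3492.
Unpooled SE of the difference: √(0.32467204 + 0.12194064) = 0.6683.
Margin of error = z* · SE = 2.576 × 0.6683 = 1.7215.
x̄₁ − x̄₂ = 35.0 − 27.3 = 7.7000.
CI: 7.7000 ± 1.7215 = (5.98, 9.42).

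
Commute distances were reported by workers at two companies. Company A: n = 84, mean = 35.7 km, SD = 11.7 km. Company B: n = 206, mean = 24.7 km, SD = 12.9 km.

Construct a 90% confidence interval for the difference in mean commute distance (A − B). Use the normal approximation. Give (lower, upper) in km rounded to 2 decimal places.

(8.43, 13.57)

SE₁ = s₁/√n₁ = 11.7/√84 = 1.2766; SE₂ = 12.9/√206 = 0.8988.
Independent samples, unequal variances: SE_diff = √(SE₁² + SE₂²) = √(1.62970756 + 0.80784144) = 1.5613.
z* = 1.645, so margin of error = 1.645 × 1.5613 = 2.5683.
Difference in means = 35.7 − 24.7 = 11.0000.
11.0000 ± 2.5683 → (8.43, 13.57).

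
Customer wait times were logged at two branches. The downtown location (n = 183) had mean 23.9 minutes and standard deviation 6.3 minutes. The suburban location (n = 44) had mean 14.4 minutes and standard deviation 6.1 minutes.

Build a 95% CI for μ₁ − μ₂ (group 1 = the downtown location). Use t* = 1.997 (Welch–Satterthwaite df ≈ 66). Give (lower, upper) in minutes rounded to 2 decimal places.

(7.44, 11.56)

SE₁ = s₁/√n₁ = 6.3/√183 = 0.4657; SE₂ = 6.1/√44 = 0.9196.
Independent samples, unequal variances: SE_diff = √(SE₁² + SE₂²) = √(0.21687649 + 0.84566416) = 1.0308.
t* = 1.997, so margin of error = 1.997 × 1.0308 = 2.0585.
Difference in means = 23.9 − 14.4 = 9.5000.
9.5000 ± 2.0585 → (7.44, 11.56).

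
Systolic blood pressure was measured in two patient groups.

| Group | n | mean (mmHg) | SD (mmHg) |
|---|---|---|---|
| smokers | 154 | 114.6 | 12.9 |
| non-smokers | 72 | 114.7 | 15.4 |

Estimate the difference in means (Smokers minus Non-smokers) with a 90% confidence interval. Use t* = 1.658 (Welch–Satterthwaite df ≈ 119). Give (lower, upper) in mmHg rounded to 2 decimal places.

Standard errors of each mean: 12.9/√154 = 1.0395 and 15.4/√72 = 1.8149.
SE(x̄₁ − x̄₂) = √(1.0395² + 1.8149²) = 2.0915 for independent samples with unequal variances.
With t* = 1.658, the margin is 1.658 × 2.0915 = 3.4677.
x̄₁ − x̄₂ = 114.6 − 114.7 = -0.1000; the interval is -0.1000 ± 3.4677 = (-3.57, 3.37).

(-3.57, 3.37)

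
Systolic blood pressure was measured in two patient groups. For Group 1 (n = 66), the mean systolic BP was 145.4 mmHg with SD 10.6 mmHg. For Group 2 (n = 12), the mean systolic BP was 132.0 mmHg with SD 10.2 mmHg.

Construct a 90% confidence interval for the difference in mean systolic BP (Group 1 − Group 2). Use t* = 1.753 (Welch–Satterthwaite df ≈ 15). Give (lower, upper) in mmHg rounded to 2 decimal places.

(7.75, 19.05)

Per-group SEs: s₁/√n₁ = 10.6/√66 = 1.3048, s₂/√n₂ = 10.2/√12 = 2.9445.
Unpooled SE of the difference: √(1.70250304 + 8.67008025) = 3.2206.
Margin of error = t* · SE = 1.753 × 3.2206 = 5.6457.
x̄₁ − x̄₂ = 145.4 − 132.0 = 13.4000.
CI: 13.4000 ± 5.6457 = (7.75, 19.05).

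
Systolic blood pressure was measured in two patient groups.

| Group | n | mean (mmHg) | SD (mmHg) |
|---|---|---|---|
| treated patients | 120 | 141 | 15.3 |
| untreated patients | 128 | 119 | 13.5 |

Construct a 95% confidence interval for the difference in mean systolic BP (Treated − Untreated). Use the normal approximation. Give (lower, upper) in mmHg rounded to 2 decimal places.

(18.40, 25.60)

SE₁ = s₁/√n₁ = 15.3/√120 = 1.3967; SE₂ = 13.5/√128 = 1.1932.
Independent samples, unequal variances: SE_diff = √(SE₁² + SE₂²) = √(1.95077089 + 1.42372624) = 1.8370.
z* = 1.960, so margin of error = 1.960 × 1.8370 = 3.6005.
Difference in means = 141 − 119 = 22.0000.
22.0000 ± 3.6005 → (18.40, 25.60).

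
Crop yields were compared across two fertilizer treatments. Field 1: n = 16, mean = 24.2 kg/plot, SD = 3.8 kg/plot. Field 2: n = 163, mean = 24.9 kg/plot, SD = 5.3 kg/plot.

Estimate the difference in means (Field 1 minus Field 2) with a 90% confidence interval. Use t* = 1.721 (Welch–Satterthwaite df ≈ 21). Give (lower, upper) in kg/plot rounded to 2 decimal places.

Per-group SEs: s₁/√n₁ = 3.8/√16 = 0.9500, s₂/√n₂ = 5.3/√163 = 0.4151.
Unpooled SE of the difference: √(0.9025 + 0.17230801) = 1.0367.
Margin of error = t* · SE = 1.721 × 1.0367 = 1.7842.
x̄₁ − x̄₂ = 24.2 − 24.9 = -0.7000.
CI: -0.7000 ± 1.7842 = (-2.48, 1.08).

(-2.48, 1.08)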